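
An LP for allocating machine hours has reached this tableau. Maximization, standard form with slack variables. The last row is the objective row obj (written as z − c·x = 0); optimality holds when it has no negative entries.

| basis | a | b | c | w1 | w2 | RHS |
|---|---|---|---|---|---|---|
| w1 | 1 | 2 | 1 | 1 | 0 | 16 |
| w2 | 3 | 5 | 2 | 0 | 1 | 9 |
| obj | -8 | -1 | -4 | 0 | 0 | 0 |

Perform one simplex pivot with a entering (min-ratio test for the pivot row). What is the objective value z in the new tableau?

Ratio test on column a — row 1: 16/1 = 16; row 2: 9/3 = 3. Minimum is 3 at row 2 (w2 leaves); pivot element 3.
Pivot on row 2; the obj-row RHS becomes 0 − (-8)·3 = 24.

24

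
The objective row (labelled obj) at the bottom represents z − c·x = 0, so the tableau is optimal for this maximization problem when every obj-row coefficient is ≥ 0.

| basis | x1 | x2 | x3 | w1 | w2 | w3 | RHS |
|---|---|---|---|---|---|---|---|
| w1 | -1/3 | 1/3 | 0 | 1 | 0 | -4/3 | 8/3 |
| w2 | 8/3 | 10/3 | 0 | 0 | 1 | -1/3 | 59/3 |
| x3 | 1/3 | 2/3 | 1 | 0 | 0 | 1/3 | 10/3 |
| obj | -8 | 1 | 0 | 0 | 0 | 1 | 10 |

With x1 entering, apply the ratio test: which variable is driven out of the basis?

Column x1 entries and ratios — w1: -1/3 ≤ 0, skip; w2: (59/3)/(8/3) = 59/8; x3: (10/3)/(1/3) = 10.
Smallest ratio is 59/8 in the row of w2, so w2 leaves.

w2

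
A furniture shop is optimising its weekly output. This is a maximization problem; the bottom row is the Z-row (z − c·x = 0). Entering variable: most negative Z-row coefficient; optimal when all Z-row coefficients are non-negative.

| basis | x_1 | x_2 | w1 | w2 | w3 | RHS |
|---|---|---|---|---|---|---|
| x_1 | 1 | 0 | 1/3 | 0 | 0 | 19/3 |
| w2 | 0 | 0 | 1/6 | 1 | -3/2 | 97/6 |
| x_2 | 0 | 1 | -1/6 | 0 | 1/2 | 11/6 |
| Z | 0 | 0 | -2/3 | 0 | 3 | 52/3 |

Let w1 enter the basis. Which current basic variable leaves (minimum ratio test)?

x_1

Column w1 entries and ratios — x_1: (19/3)/(1/3) = 19; w2: (97/6)/(1/6) = 97; x_2: -1/6 ≤ 0, skip.
Smallest ratio is 19 in the row of x_1, so x_1 leaves.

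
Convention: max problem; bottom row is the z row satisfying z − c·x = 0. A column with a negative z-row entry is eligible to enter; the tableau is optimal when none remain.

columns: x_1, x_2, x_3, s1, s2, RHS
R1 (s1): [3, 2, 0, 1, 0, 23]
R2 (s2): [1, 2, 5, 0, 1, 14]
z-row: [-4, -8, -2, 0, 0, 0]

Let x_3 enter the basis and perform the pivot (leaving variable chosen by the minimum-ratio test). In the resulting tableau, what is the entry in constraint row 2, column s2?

Ratio test on column x_3 — row 1: entry 0 ≤ 0; row 2: 14/5 = 14/5. Minimum is 14/5 at row 2 (s2 leaves); pivot element 5.
Divide row 2 by 5; eliminate column x_3 from the other rows.
In the new row 2, the s2 entry is the old entry divided by the pivot: 1/5 = 1/5.

1/5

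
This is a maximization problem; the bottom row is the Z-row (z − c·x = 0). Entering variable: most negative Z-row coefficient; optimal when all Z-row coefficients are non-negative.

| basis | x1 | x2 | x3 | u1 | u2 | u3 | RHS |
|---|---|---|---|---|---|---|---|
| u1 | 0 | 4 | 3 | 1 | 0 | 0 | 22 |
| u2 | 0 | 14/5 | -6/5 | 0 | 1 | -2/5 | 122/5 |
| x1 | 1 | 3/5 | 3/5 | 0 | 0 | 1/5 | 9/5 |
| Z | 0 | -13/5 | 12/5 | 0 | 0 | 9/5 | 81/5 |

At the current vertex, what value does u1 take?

u1 is basic (row 1); its value is the RHS of that row, 22.

22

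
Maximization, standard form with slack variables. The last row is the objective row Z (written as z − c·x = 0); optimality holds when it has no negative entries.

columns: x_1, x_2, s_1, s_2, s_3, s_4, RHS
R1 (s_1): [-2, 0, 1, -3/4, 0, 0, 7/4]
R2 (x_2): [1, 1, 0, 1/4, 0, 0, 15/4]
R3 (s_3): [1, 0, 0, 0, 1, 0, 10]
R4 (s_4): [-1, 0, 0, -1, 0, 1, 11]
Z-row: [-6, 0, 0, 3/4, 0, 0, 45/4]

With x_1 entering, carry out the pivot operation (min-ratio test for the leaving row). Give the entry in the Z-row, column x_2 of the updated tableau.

6

Ratio test on column x_1 — row 1: entry -2 ≤ 0; row 2: (15/4)/1 = 15/4; row 3: 10/1 = 10; row 4: entry -1 ≤ 0. Minimum is 15/4 at row 2 (x_2 leaves); pivot element 1.
Divide row 2 by 1; eliminate column x_1 from the other rows.
Z-row update in column x_2: 0 − (-6)·1 = 6.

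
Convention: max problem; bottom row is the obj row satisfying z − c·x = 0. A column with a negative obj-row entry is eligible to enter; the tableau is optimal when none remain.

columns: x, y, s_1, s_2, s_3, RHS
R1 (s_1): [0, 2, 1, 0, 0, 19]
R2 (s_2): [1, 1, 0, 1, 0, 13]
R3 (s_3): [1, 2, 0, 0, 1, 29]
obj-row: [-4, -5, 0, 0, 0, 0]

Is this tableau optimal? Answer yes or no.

The obj-row has a negative entry -5 in column y, so it is not optimal.

no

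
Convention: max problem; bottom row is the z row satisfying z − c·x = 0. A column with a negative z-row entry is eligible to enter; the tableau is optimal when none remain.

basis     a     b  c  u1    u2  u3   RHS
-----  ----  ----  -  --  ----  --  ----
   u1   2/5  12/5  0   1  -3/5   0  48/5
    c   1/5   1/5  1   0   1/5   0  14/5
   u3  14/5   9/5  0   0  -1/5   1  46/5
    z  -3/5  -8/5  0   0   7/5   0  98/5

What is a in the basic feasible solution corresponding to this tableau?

0

a is not in the basis, so in the current basic feasible solution a = 0.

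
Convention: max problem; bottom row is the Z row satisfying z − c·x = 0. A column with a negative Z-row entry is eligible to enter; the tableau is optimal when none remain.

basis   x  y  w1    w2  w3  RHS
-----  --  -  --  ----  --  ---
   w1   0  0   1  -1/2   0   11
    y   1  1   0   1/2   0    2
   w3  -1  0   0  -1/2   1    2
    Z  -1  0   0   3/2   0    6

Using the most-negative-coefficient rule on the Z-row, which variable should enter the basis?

Negative Z-row entries: x: -1.
The most negative is -1 in column x, so x enters.

x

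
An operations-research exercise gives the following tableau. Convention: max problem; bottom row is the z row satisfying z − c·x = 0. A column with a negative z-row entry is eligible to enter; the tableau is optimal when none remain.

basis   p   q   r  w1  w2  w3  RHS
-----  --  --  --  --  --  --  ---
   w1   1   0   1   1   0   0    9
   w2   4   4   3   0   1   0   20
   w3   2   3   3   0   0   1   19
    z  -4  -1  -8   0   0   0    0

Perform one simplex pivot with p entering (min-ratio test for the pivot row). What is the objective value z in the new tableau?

Ratio test on column p — row 1: 9/1 = 9; row 2: 20/4 = 5; row 3: 19/2 = 19/2. Minimum is 5 at row 2 (w2 leaves); pivot element 4.
Pivot on row 2; the z-row RHS becomes 0 − (-4)·5 = 20.

20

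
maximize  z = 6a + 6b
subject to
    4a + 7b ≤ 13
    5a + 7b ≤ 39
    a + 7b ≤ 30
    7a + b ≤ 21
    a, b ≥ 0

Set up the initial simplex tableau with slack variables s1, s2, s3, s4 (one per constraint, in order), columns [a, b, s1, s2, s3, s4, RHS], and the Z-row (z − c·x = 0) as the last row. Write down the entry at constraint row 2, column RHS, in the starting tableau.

39

The RHS of constraint 2 is b_2 = 39.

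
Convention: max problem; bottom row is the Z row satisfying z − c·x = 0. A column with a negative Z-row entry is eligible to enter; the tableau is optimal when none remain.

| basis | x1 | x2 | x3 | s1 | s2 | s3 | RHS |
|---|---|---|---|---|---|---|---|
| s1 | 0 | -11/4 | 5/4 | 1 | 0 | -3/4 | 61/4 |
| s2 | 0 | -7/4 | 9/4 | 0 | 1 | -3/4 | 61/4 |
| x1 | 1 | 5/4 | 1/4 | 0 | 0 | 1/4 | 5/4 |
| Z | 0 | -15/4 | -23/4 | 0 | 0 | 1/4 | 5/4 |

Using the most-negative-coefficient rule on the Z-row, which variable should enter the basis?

Negative Z-row entries: x2: -15/4, x3: -23/4.
The most negative is -23/4 in column x3, so x3 enters.

x3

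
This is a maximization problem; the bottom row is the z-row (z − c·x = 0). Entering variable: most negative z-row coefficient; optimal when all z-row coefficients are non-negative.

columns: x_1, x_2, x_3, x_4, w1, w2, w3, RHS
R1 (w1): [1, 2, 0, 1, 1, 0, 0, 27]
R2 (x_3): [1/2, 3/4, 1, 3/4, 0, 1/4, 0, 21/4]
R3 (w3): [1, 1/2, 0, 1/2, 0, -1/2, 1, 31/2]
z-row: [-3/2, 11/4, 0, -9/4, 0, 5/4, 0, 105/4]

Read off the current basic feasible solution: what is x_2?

x_2 is not in the basis, so in the current basic feasible solution x_2 = 0.

0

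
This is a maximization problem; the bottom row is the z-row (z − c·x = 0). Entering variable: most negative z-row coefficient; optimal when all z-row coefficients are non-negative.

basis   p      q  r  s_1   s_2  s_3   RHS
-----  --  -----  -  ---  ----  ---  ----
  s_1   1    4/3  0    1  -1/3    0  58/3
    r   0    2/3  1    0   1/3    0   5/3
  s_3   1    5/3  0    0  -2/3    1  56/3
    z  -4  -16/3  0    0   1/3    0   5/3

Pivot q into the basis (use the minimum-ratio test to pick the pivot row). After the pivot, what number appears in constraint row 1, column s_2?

Ratio test on column q — row 1: (58/3)/(4/3) = 29/2; row 2: (5/3)/(2/3) = 5/2; row 3: (56/3)/(5/3) = 56/5. Minimum is 5/2 at row 2 (r leaves); pivot element 2/3.
Divide row 2 by 2/3; eliminate column q from the other rows.
Row 1 update in column s_2: -1/3 − (4/3)·(1/2) = -1.

-1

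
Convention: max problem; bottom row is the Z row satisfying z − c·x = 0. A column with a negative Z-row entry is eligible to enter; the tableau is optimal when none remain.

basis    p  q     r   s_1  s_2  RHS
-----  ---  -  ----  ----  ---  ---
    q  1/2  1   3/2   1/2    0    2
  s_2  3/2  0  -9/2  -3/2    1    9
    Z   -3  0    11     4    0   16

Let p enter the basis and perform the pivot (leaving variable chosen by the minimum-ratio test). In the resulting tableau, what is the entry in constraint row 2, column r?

-9

Ratio test on column p — row 1: 2/(1/2) = 4; row 2: 9/(3/2) = 6. Minimum is 4 at row 1 (q leaves); pivot element 1/2.
Divide row 1 by 1/2; eliminate column p from the other rows.
Row 2 update in column r: -9/2 − (3/2)·3 = -9.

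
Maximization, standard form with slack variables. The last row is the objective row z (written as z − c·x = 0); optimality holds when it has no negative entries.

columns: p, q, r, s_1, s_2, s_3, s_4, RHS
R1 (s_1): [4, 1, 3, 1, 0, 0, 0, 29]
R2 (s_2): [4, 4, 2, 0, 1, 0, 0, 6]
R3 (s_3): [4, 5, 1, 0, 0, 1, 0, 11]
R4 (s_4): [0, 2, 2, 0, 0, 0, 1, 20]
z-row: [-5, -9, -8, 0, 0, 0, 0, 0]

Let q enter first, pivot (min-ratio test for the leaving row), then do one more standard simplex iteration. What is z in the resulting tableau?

Ratio test on column q — row 1: 29/1 = 29; row 2: 6/4 = 3/2; row 3: 11/5 = 11/5; row 4: 20/2 = 10. Minimum is 3/2 at row 2 (s_2 leaves); pivot element 4.
Pivot on row 2; the z-row RHS becomes 0 − (-9)·(3/2) = 27/2.
Next entering variable (most negative z-row entry -7/2): r.
Ratio test on column r — row 1: (55/2)/(5/2) = 11; row 2: (3/2)/(1/2) = 3; row 3: entry -3/2 ≤ 0; row 4: 17/1 = 17. Minimum is 3 at row 2 (q leaves); pivot element 1/2.
After the second pivot the z-row RHS is 27/2 − (-7/2)·3 = 24.

24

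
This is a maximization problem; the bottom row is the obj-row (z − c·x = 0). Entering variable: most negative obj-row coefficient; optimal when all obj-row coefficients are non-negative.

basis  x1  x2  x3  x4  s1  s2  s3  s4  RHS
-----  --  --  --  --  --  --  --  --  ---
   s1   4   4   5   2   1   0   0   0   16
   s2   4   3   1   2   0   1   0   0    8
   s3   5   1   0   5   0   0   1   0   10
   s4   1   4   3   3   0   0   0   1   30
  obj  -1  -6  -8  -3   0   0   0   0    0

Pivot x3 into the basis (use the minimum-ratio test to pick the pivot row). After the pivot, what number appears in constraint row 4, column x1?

Ratio test on column x3 — row 1: 16/5 = 16/5; row 2: 8/1 = 8; row 3: entry 0 ≤ 0; row 4: 30/3 = 10. Minimum is 16/5 at row 1 (s1 leaves); pivot element 5.
Divide row 1 by 5; eliminate column x3 from the other rows.
Row 4 update in column x1: 1 − 3·(4/5) = -7/5.

-7/5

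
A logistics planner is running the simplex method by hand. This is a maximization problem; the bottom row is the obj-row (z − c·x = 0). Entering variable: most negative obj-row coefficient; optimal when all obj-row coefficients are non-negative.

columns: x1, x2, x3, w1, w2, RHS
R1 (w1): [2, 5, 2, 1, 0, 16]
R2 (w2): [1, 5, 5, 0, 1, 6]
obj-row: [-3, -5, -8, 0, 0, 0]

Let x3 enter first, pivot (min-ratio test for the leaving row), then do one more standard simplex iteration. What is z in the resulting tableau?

18

Ratio test on column x3 — row 1: 16/2 = 8; row 2: 6/5 = 6/5. Minimum is 6/5 at row 2 (w2 leaves); pivot element 5.
Pivot on row 2; the obj-row RHS becomes 0 − (-8)·(6/5) = 48/5.
Next entering variable (most negative obj-row entry -7/5): x1.
Ratio test on column x1 — row 1: (68/5)/(8/5) = 17/2; row 2: (6/5)/(1/5) = 6. Minimum is 6 at row 2 (x3 leaves); pivot element 1/5.
After the second pivot the obj-row RHS is 48/5 − (-7/5)·6 = 18.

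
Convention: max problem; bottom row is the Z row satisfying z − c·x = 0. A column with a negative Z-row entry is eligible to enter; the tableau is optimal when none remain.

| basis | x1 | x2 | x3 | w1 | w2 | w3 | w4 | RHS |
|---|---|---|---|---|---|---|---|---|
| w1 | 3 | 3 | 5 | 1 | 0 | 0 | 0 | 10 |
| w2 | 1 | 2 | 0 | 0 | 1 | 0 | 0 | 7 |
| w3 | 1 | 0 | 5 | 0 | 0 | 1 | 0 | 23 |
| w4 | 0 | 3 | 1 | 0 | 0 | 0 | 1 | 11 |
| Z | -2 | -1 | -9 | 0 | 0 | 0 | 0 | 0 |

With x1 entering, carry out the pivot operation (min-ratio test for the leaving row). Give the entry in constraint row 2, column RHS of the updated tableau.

Ratio test on column x1 — row 1: 10/3 = 10/3; row 2: 7/1 = 7; row 3: 23/1 = 23; row 4: entry 0 ≤ 0. Minimum is 10/3 at row 1 (w1 leaves); pivot element 3.
Divide row 1 by 3; eliminate column x1 from the other rows.
Row 2 update in column RHS: 7 − 1·(10/3) = 11/3.

11/3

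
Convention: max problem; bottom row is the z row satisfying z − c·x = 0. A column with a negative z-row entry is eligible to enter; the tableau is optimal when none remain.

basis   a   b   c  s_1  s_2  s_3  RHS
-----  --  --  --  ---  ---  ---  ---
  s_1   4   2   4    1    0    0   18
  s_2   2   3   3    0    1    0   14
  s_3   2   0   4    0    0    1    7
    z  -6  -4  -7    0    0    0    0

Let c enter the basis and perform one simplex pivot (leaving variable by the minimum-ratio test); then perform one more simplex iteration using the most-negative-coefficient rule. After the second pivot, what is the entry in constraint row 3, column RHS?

Ratio test on column c — row 1: 18/4 = 9/2; row 2: 14/3 = 14/3; row 3: 7/4 = 7/4. Minimum is 7/4 at row 3 (s_3 leaves); pivot element 4.
Divide row 3 by 4; eliminate column c from the other rows.
Second iteration: most negative z-row entry is -4 in column b, so b enters.
Ratio test on column b — row 1: 11/2 = 11/2; row 2: (35/4)/3 = 35/12; row 3: entry 0 ≤ 0. Minimum is 35/12 at row 2 (s_2 leaves); pivot element 3.
Divide row 2 by 3; eliminate column b from the other rows.
After both pivots, the entry at constraint row 3, column RHS is 7/4.

7/4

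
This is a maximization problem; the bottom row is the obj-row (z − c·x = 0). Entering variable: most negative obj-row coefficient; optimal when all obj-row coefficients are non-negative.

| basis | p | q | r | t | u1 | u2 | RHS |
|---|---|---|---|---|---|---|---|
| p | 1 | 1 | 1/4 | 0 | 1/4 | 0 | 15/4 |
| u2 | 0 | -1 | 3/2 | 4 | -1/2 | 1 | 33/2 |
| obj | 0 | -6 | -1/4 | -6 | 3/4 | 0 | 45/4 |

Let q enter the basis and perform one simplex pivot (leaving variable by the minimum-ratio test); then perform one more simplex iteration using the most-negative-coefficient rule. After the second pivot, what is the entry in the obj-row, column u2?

3/2

Ratio test on column q — row 1: (15/4)/1 = 15/4; row 2: entry -1 ≤ 0. Minimum is 15/4 at row 1 (p leaves); pivot element 1.
Divide row 1 by 1; eliminate column q from the other rows.
Second iteration: most negative obj-row entry is -6 in column t, so t enters.
Ratio test on column t — row 1: entry 0 ≤ 0; row 2: (81/4)/4 = 81/16. Minimum is 81/16 at row 2 (u2 leaves); pivot element 4.
Divide row 2 by 4; eliminate column t from the other rows.
After both pivots, the entry at the obj-row, column u2 is 3/2.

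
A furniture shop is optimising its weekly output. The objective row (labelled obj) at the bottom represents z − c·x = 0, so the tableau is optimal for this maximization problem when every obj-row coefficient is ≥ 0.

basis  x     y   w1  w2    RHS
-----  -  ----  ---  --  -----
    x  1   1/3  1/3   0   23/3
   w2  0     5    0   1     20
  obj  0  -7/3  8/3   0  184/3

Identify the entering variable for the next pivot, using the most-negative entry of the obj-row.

y

Negative obj-row entries: y: -7/3.
The most negative is -7/3 in column y, so y enters.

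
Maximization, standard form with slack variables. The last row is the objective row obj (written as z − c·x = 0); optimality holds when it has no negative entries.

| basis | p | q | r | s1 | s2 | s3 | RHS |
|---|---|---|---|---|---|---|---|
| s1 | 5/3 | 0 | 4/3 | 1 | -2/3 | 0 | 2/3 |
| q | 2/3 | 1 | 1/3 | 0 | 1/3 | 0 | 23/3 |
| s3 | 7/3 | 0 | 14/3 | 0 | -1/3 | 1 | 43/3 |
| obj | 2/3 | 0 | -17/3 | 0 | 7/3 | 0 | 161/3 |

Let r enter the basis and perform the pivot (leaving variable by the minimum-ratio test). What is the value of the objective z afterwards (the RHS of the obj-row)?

113/2

Ratio test on column r — row 1: (2/3)/(4/3) = 1/2; row 2: (23/3)/(1/3) = 23; row 3: (43/3)/(14/3) = 43/14. Minimum is 1/2 at row 1 (s1 leaves); pivot element 4/3.
Pivot on row 1; the obj-row RHS becomes 161/3 − (-17/3)·(1/2) = 113/2.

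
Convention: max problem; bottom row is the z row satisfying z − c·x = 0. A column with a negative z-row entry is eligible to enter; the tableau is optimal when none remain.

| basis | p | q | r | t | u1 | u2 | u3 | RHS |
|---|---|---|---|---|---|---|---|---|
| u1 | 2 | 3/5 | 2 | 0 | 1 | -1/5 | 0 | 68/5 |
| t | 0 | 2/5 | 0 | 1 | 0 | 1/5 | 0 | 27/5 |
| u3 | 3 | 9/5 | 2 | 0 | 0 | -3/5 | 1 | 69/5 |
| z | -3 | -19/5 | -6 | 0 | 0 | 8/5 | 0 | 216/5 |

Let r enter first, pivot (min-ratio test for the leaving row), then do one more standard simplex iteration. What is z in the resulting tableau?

253/3

Ratio test on column r — row 1: (68/5)/2 = 34/5; row 2: entry 0 ≤ 0; row 3: (69/5)/2 = 69/10. Minimum is 34/5 at row 1 (u1 leaves); pivot element 2.
Pivot on row 1; the z-row RHS becomes 216/5 − (-6)·(34/5) = 84.
Next entering variable (most negative z-row entry -2): q.
Ratio test on column q — row 1: (34/5)/(3/10) = 68/3; row 2: (27/5)/(2/5) = 27/2; row 3: (1/5)/(6/5) = 1/6. Minimum is 1/6 at row 3 (u3 leaves); pivot element 6/5.
After the second pivot the z-row RHS is 84 − (-2)·(1/6) = 253/3.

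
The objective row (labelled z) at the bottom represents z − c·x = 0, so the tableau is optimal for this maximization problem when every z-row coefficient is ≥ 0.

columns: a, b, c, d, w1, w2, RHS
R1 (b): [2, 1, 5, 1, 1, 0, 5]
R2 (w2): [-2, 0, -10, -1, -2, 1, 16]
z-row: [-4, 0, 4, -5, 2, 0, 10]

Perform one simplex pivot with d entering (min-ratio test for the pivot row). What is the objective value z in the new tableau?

Ratio test on column d — row 1: 5/1 = 5; row 2: entry -1 ≤ 0. Minimum is 5 at row 1 (b leaves); pivot element 1.
Pivot on row 1; the z-row RHS becomes 10 − (-5)·5 = 35.

35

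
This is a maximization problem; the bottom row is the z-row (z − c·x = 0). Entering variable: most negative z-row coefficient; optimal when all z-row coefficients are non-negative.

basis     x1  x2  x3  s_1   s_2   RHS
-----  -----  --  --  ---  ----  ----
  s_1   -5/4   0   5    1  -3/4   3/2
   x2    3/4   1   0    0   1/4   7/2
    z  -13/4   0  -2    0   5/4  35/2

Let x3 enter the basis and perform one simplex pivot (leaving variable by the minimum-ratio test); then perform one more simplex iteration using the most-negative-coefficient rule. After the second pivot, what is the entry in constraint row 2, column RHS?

14/3

Ratio test on column x3 — row 1: (3/2)/5 = 3/10; row 2: entry 0 ≤ 0. Minimum is 3/10 at row 1 (s_1 leaves); pivot element 5.
Divide row 1 by 5; eliminate column x3 from the other rows.
Second iteration: most negative z-row entry is -15/4 in column x1, so x1 enters.
Ratio test on column x1 — row 1: entry -1/4 ≤ 0; row 2: (7/2)/(3/4) = 14/3. Minimum is 14/3 at row 2 (x2 leaves); pivot element 3/4.
Divide row 2 by 3/4; eliminate column x1 from the other rows.
After both pivots, the entry at constraint row 2, column RHS is 14/3.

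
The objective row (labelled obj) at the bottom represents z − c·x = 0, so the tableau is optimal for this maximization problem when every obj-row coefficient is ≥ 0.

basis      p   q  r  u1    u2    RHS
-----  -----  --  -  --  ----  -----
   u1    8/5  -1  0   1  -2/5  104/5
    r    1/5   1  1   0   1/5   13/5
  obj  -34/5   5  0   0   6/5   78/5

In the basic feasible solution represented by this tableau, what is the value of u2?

0

u2 is not in the basis, so in the current basic feasible solution u2 = 0.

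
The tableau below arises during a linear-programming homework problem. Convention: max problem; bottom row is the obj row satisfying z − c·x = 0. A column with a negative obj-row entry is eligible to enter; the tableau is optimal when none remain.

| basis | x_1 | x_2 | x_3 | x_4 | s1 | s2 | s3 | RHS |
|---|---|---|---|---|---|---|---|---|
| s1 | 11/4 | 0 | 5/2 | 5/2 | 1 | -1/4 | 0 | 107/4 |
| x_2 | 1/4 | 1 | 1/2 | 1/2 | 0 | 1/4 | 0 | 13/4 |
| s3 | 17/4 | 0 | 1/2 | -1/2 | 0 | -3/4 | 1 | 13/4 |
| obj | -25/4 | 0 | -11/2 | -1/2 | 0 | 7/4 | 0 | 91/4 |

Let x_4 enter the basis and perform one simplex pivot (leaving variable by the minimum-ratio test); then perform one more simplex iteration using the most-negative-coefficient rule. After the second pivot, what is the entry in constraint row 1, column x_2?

Ratio test on column x_4 — row 1: (107/4)/(5/2) = 107/10; row 2: (13/4)/(1/2) = 13/2; row 3: entry -1/2 ≤ 0. Minimum is 13/2 at row 2 (x_2 leaves); pivot element 1/2.
Divide row 2 by 1/2; eliminate column x_4 from the other rows.
Second iteration: most negative obj-row entry is -6 in column x_1, so x_1 enters.
Ratio test on column x_1 — row 1: (21/2)/(3/2) = 7; row 2: (13/2)/(1/2) = 13; row 3: (13/2)/(9/2) = 13/9. Minimum is 13/9 at row 3 (s3 leaves); pivot element 9/2.
Divide row 3 by 9/2; eliminate column x_1 from the other rows.
After both pivots, the entry at constraint row 1, column x_2 is -16/3.

-16/3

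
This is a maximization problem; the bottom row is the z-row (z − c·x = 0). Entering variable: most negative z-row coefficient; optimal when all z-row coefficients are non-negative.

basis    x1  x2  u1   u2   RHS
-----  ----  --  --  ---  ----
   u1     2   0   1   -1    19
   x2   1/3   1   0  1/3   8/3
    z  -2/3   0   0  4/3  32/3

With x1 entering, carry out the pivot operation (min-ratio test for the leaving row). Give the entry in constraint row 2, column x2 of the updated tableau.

Ratio test on column x1 — row 1: 19/2 = 19/2; row 2: (8/3)/(1/3) = 8. Minimum is 8 at row 2 (x2 leaves); pivot element 1/3.
Divide row 2 by 1/3; eliminate column x1 from the other rows.
In the new row 2, the x2 entry is the old entry divided by the pivot: 1/(1/3) = 3.

3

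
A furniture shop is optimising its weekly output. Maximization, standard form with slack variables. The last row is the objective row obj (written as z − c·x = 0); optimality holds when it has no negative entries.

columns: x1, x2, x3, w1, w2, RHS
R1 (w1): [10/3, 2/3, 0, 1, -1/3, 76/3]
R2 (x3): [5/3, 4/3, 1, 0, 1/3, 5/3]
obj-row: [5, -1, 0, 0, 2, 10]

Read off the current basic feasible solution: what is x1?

0

x1 is not in the basis, so in the current basic feasible solution x1 = 0.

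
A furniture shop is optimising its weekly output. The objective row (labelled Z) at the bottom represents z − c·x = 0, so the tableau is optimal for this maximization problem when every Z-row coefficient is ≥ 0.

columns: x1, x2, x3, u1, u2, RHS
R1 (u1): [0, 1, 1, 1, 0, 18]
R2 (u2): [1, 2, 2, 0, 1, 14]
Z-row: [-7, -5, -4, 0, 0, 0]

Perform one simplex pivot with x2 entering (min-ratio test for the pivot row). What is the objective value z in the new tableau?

Ratio test on column x2 — row 1: 18/1 = 18; row 2: 14/2 = 7. Minimum is 7 at row 2 (u2 leaves); pivot element 2.
Pivot on row 2; the Z-row RHS becomes 0 − (-5)·7 = 35.

35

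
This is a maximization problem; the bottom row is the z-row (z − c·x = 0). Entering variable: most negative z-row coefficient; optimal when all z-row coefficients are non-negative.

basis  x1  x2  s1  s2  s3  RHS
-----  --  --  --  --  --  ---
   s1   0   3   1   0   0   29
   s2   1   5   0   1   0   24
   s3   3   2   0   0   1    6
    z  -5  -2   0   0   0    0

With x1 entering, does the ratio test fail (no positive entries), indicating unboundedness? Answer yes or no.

Column x1 has positive entries in row(s) 2, 3, so the ratio test bounds it — not unbounded.

no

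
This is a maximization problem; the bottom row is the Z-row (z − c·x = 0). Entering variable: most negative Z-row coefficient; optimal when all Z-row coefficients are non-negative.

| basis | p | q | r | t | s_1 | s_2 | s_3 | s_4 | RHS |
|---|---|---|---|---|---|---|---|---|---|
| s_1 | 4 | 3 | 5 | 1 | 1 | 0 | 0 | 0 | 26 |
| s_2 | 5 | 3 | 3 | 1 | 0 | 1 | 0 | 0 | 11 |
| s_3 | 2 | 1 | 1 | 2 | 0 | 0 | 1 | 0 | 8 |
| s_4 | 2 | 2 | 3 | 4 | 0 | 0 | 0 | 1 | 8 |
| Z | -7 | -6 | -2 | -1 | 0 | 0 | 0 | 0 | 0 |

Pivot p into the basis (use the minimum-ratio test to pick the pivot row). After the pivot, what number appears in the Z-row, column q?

-9/5

Ratio test on column p — row 1: 26/4 = 13/2; row 2: 11/5 = 11/5; row 3: 8/2 = 4; row 4: 8/2 = 4. Minimum is 11/5 at row 2 (s_2 leaves); pivot element 5.
Divide row 2 by 5; eliminate column p from the other rows.
Z-row update in column q: -6 − (-7)·(3/5) = -9/5.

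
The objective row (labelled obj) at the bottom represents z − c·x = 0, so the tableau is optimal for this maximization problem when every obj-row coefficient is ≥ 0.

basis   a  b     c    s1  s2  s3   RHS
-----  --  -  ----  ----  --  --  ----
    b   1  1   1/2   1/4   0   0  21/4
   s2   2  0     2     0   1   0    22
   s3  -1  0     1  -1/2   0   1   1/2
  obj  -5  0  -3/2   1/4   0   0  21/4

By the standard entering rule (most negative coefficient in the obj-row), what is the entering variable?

a

Negative obj-row entries: a: -5, c: -3/2.
The most negative is -5 in column a, so a enters.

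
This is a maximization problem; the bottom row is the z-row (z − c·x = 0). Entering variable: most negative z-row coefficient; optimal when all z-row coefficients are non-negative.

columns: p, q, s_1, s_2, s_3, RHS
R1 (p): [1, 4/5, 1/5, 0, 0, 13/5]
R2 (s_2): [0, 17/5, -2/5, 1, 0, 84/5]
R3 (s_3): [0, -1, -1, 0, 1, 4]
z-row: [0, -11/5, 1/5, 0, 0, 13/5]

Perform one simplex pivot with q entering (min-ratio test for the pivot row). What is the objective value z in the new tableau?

Ratio test on column q — row 1: (13/5)/(4/5) = 13/4; row 2: (84/5)/(17/5) = 84/17; row 3: entry -1 ≤ 0. Minimum is 13/4 at row 1 (p leaves); pivot element 4/5.
Pivot on row 1; the z-row RHS becomes 13/5 − (-11/5)·(13/4) = 39/4.

39/4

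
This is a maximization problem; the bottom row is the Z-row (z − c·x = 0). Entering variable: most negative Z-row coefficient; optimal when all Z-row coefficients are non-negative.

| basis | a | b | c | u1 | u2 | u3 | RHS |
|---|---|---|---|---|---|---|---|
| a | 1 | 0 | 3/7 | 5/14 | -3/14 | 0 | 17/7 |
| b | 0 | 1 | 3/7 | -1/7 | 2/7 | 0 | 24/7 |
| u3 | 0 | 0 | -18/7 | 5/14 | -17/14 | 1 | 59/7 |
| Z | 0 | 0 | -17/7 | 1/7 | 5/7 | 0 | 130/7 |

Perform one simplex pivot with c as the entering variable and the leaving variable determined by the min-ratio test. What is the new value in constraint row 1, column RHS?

Ratio test on column c — row 1: (17/7)/(3/7) = 17/3; row 2: (24/7)/(3/7) = 8; row 3: entry -18/7 ≤ 0. Minimum is 17/3 at row 1 (a leaves); pivot element 3/7.
Divide row 1 by 3/7; eliminate column c from the other rows.
In the new row 1, the RHS entry is the old entry divided by the pivot: (17/7)/(3/7) = 17/3.

17/3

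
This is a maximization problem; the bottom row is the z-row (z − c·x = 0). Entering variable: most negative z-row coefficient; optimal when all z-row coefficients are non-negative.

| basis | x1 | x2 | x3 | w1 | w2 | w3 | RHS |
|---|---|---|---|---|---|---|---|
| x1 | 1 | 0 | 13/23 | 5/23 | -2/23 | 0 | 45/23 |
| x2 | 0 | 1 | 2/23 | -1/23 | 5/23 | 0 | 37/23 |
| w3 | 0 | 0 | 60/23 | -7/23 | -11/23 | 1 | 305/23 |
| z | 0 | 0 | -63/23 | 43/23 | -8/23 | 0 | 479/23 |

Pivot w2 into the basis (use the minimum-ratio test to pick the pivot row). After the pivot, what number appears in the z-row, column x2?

8/5

Ratio test on column w2 — row 1: entry -2/23 ≤ 0; row 2: (37/23)/(5/23) = 37/5; row 3: entry -11/23 ≤ 0. Minimum is 37/5 at row 2 (x2 leaves); pivot element 5/23.
Divide row 2 by 5/23; eliminate column w2 from the other rows.
z-row update in column x2: 0 − (-8/23)·(23/5) = 8/5.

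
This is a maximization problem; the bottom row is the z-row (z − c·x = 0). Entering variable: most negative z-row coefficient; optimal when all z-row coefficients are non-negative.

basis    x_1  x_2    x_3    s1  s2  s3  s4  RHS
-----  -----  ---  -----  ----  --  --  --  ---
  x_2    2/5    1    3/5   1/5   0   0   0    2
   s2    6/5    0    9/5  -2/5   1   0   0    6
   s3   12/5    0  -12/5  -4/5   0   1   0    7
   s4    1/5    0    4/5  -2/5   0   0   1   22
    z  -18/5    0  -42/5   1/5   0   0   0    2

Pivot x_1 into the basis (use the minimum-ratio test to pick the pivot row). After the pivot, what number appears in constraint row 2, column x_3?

Ratio test on column x_1 — row 1: 2/(2/5) = 5; row 2: 6/(6/5) = 5; row 3: 7/(12/5) = 35/12; row 4: 22/(1/5) = 110. Minimum is 35/12 at row 3 (s3 leaves); pivot element 12/5.
Divide row 3 by 12/5; eliminate column x_1 from the other rows.
Row 2 update in column x_3: 9/5 − (6/5)·(-1) = 3.

3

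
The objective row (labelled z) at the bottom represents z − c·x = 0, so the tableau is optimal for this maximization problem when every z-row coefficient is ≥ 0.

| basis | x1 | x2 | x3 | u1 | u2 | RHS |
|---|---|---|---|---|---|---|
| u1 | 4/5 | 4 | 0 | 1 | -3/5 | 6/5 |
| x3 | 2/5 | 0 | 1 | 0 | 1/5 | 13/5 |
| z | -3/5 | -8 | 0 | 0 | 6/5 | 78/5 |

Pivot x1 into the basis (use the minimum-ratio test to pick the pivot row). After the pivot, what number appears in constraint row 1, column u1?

Ratio test on column x1 — row 1: (6/5)/(4/5) = 3/2; row 2: (13/5)/(2/5) = 13/2. Minimum is 3/2 at row 1 (u1 leaves); pivot element 4/5.
Divide row 1 by 4/5; eliminate column x1 from the other rows.
In the new row 1, the u1 entry is the old entry divided by the pivot: 1/(4/5) = 5/4.

5/4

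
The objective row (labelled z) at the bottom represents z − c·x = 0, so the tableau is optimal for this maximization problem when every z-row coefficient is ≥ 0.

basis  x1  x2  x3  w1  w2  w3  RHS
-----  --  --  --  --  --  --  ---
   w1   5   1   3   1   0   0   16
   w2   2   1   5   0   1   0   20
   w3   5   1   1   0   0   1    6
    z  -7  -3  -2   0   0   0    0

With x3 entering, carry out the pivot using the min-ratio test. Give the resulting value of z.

8

Ratio test on column x3 — row 1: 16/3 = 16/3; row 2: 20/5 = 4; row 3: 6/1 = 6. Minimum is 4 at row 2 (w2 leaves); pivot element 5.
Pivot on row 2; the z-row RHS becomes 0 − (-2)·4 = 8.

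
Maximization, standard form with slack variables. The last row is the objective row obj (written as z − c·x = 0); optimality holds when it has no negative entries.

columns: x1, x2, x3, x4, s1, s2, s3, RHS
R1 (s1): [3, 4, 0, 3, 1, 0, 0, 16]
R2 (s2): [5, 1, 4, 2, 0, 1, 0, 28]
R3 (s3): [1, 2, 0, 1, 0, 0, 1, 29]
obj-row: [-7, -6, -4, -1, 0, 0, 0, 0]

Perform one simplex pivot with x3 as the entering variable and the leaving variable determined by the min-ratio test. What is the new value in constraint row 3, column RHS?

Ratio test on column x3 — row 1: entry 0 ≤ 0; row 2: 28/4 = 7; row 3: entry 0 ≤ 0. Minimum is 7 at row 2 (s2 leaves); pivot element 4.
Divide row 2 by 4; eliminate column x3 from the other rows.
Row 3 update in column RHS: 29 − 0·7 = 29.

29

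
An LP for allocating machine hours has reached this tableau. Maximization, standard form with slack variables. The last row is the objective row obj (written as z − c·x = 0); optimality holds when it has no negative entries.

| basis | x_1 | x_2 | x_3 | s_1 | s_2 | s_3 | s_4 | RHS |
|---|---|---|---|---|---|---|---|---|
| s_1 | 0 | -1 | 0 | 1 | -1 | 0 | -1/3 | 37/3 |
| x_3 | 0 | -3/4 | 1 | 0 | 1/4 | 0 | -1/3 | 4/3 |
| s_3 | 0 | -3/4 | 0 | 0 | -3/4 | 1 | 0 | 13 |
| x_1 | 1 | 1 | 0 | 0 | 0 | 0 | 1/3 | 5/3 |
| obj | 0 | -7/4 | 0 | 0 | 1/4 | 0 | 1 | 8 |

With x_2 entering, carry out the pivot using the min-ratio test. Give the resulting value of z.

131/12

Ratio test on column x_2 — row 1: entry -1 ≤ 0; row 2: entry -3/4 ≤ 0; row 3: entry -3/4 ≤ 0; row 4: (5/3)/1 = 5/3. Minimum is 5/3 at row 4 (x_1 leaves); pivot element 1.
Pivot on row 4; the obj-row RHS becomes 8 − (-7/4)·(5/3) = 131/12.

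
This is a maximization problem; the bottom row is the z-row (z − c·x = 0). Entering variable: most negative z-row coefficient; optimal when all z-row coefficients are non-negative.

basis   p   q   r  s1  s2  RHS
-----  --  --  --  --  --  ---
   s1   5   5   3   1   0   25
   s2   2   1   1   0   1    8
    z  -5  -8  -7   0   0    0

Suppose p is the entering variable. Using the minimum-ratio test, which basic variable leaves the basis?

Column p entries and ratios — s1: 25/5 = 5; s2: 8/2 = 4.
Smallest ratio is 4 in the row of s2, so s2 leaves.

s2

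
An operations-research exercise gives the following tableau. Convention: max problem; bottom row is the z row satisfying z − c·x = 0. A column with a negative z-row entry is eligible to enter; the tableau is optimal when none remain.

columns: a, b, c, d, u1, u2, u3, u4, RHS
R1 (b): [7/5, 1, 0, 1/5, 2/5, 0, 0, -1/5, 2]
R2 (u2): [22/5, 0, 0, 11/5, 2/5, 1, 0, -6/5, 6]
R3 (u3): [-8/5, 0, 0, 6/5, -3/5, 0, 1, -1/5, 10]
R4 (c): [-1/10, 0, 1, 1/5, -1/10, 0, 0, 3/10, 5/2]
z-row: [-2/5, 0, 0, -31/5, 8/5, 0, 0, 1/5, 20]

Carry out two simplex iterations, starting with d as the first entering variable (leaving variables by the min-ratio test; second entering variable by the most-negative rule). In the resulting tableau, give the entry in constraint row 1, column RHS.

17/9

Ratio test on column d — row 1: 2/(1/5) = 10; row 2: 6/(11/5) = 30/11; row 3: 10/(6/5) = 25/3; row 4: (5/2)/(1/5) = 25/2. Minimum is 30/11 at row 2 (u2 leaves); pivot element 11/5.
Divide row 2 by 11/5; eliminate column d from the other rows.
Second iteration: most negative z-row entry is -35/11 in column u4, so u4 enters.
Ratio test on column u4 — row 1: entry -1/11 ≤ 0; row 2: entry -6/11 ≤ 0; row 3: (74/11)/(5/11) = 74/5; row 4: (43/22)/(9/22) = 43/9. Minimum is 43/9 at row 4 (c leaves); pivot element 9/22.
Divide row 4 by 9/22; eliminate column u4 from the other rows.
After both pivots, the entry at constraint row 1, column RHS is 17/9.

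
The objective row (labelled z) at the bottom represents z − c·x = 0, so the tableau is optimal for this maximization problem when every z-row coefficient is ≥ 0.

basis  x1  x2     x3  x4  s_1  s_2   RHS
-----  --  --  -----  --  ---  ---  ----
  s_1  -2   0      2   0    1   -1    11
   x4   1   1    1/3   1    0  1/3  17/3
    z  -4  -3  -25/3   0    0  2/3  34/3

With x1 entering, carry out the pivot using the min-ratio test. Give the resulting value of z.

34

Ratio test on column x1 — row 1: entry -2 ≤ 0; row 2: (17/3)/1 = 17/3. Minimum is 17/3 at row 2 (x4 leaves); pivot element 1.
Pivot on row 2; the z-row RHS becomes 34/3 − (-4)·(17/3) = 34.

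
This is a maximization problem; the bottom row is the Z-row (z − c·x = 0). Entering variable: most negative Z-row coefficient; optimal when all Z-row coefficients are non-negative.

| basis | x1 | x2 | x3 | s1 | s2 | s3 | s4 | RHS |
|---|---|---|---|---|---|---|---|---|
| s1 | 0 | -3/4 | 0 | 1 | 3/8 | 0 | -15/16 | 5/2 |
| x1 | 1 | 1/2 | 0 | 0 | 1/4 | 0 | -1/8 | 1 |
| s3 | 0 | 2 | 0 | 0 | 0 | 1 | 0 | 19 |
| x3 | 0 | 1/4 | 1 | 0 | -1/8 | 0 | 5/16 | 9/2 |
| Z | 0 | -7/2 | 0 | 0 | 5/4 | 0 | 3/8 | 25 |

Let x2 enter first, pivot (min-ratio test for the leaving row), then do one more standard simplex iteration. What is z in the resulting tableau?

Ratio test on column x2 — row 1: entry -3/4 ≤ 0; row 2: 1/(1/2) = 2; row 3: 19/2 = 19/2; row 4: (9/2)/(1/4) = 18. Minimum is 2 at row 2 (x1 leaves); pivot element 1/2.
Pivot on row 2; the Z-row RHS becomes 25 − (-7/2)·2 = 32.
Next entering variable (most negative Z-row entry -1/2): s4.
Ratio test on column s4 — row 1: entry -9/8 ≤ 0; row 2: entry -1/4 ≤ 0; row 3: 15/(1/2) = 30; row 4: 4/(3/8) = 32/3. Minimum is 32/3 at row 4 (x3 leaves); pivot element 3/8.
After the second pivot the Z-row RHS is 32 − (-1/2)·(32/3) = 112/3.

112/3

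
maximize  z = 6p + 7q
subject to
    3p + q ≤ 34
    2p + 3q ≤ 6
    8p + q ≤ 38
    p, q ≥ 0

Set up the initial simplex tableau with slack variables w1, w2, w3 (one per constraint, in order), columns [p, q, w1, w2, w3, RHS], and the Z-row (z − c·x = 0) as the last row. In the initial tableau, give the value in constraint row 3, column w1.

0

Slack w1 belongs to constraint 1; its column is the unit vector e_1, so the entry in row 3 is 0.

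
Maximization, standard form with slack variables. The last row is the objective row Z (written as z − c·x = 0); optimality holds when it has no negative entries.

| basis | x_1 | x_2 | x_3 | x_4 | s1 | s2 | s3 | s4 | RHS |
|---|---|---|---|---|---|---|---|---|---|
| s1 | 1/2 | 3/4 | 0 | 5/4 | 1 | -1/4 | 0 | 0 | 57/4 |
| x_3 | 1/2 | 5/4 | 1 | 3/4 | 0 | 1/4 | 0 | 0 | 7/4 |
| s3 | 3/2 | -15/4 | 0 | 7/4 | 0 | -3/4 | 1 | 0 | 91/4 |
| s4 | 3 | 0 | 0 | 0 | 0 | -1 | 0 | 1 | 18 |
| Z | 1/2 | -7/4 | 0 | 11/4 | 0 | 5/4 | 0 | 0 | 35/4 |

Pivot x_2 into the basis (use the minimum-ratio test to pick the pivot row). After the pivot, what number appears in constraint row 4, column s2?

Ratio test on column x_2 — row 1: (57/4)/(3/4) = 19; row 2: (7/4)/(5/4) = 7/5; row 3: entry -15/4 ≤ 0; row 4: entry 0 ≤ 0. Minimum is 7/5 at row 2 (x_3 leaves); pivot element 5/4.
Divide row 2 by 5/4; eliminate column x_2 from the other rows.
Row 4 update in column s2: -1 − 0·(1/5) = -1.

-1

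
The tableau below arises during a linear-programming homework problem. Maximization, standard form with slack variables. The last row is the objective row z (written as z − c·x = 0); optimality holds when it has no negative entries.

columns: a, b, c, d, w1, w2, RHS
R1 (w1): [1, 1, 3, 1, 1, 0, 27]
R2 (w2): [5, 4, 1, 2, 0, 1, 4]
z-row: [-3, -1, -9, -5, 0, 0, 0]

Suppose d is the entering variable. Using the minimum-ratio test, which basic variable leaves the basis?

Column d entries and ratios — w1: 27/1 = 27; w2: 4/2 = 2.
Smallest ratio is 2 in the row of w2, so w2 leaves.

w2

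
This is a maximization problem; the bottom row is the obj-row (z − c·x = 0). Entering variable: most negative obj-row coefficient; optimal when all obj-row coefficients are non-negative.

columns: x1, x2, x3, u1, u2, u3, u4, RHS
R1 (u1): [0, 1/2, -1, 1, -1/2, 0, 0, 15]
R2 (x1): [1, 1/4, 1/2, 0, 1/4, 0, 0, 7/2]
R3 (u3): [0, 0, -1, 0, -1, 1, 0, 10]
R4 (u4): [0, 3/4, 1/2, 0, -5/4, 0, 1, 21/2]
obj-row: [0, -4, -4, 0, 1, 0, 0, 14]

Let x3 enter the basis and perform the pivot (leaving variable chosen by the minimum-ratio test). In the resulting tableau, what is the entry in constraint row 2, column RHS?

Ratio test on column x3 — row 1: entry -1 ≤ 0; row 2: (7/2)/(1/2) = 7; row 3: entry -1 ≤ 0; row 4: (21/2)/(1/2) = 21. Minimum is 7 at row 2 (x1 leaves); pivot element 1/2.
Divide row 2 by 1/2; eliminate column x3 from the other rows.
In the new row 2, the RHS entry is the old entry divided by the pivot: (7/2)/(1/2) = 7.

7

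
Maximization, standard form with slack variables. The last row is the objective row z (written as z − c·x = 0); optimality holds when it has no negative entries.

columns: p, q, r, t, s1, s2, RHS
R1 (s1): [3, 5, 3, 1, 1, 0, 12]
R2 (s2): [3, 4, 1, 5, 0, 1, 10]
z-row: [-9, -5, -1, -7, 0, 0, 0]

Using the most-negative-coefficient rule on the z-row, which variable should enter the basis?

p

Negative z-row entries: p: -9, q: -5, r: -1, t: -7.
The most negative is -9 in column p, so p enters.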